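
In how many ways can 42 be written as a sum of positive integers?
53174

p(n) counts ways to write n as a sum of positive integers (order ignored).
Euler's pentagonal recurrence: p(k) = p(k-1) + p(k-2) - p(k-5) - p(k-7) + p(k-12) + p(k-15) - ... (offsets j(3j∓1)/2, signs ++--, p(0)=1, p(<0)=0).
DP table for k = 0..41: p(0)=1, p(1)=1, p(2)=2, p(3)=3, p(4)=5, p(5)=7, p(6)=11, p(7)=15, p(8)=22, p(9)=30, p(10)=42, p(11)=56, p(12)=77, p(13)=101, p(14)=135, p(15)=176, p(16)=231, p(17)=297, p(18)=385, p(19)=490, p(20)=627, p(21)=792, p(22)=1002, p(23)=1255, p(24)=1575, p(25)=1958, p(26)=2436, p(27)=3010, p(28)=3718, p(29)=4565, p(30)=5604, p(31)=6842, p(32)=8349, p(33)=10143, p(34)=12310, p(35)=14883, p(36)=17977, p(37)=21637, p(38)=26015, p(39)=31185, p(40)=37338, p(41)=44583.
Final step: p(42) = p(41) + p(40) - p(37) - p(35) + p(30) + p(27) - p(20) - p(16) + p(7) + p(2)
= 44583 + 37338 - 21637 - 14883 + 5604 + 3010 - 627 - 231 + 15 + 2
= 53174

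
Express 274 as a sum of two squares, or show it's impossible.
7² + 15² (a=7, b=15)

Factorization: 274 = 2 × 137
By Fermat: n is sum of two squares iff every prime p ≡ 3 (mod 4) appears to even power.
All primes ≡ 3 (mod 4) appear to even power.
Search a = 0, 1, 2, … for 274 - a² a perfect square: first hit at a = 7: 274 - 49 = 225 = 15².
274 = 7² + 15² = 49 + 225 ✓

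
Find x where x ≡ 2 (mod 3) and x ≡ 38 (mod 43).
38

Using Chinese Remainder Theorem:
M = 3 × 43 = 129
M1 = 43, M2 = 3
y1 = 43^(-1) mod 3 = 1
y2 = 3^(-1) mod 43 = 29
x = (2×43×1 + 38×3×29) mod 129 = 38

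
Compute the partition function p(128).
4351078600

p(n) counts ways to write n as a sum of positive integers (order ignored).
Euler's pentagonal recurrence: p(k) = p(k-1) + p(k-2) - p(k-5) - p(k-7) + p(k-12) + p(k-15) - ... (offsets j(3j∓1)/2, signs ++--, p(0)=1, p(<0)=0).
DP table for k = 0..127: p(0)=1, p(1)=1, p(2)=2, p(3)=3, p(4)=5, p(5)=7, p(6)=11, p(7)=15, p(8)=22, p(9)=30, p(10)=42, p(11)=56, p(12)=77, p(13)=101, p(14)=135, p(15)=176, p(16)=231, p(17)=297, p(18)=385, p(19)=490, p(20)=627, p(21)=792, p(22)=1002, p(23)=1255, p(24)=1575, p(25)=1958, p(26)=2436, p(27)=3010, p(28)=3718, p(29)=4565, p(30)=5604, p(31)=6842, p(32)=8349, p(33)=10143, p(34)=12310, p(35)=14883, p(36)=17977, p(37)=21637, p(38)=26015, p(39)=31185, p(40)=37338, p(41)=44583, p(42)=53174, p(43)=63261, p(44)=75175, p(45)=89134, p(46)=105558, p(47)=124754, p(48)=147273, p(49)=173525, p(50)=204226, p(51)=239943, p(52)=281589, p(53)=329931, p(54)=386155, p(55)=451276, p(56)=526823, p(57)=614154, p(58)=715220, p(59)=831820, p(60)=966467, p(61)=1121505, p(62)=1300156, p(63)=1505499, p(64)=1741630, p(65)=2012558, p(66)=2323520, p(67)=2679689, p(68)=3087735, p(69)=3554345, p(70)=4087968, p(71)=4697205, p(72)=5392783, p(73)=6185689, p(74)=7089500, p(75)=8118264, p(76)=9289091, p(77)=10619863, p(78)=12132164, p(79)=13848650, p(80)=15796476, p(81)=18004327, p(82)=20506255, p(83)=23338469, p(84)=26543660, p(85)=30167357, p(86)=34262962, p(87)=38887673, p(88)=44108109, p(89)=49995925, p(90)=56634173, p(91)=64112359, p(92)=72533807, p(93)=82010177, p(94)=92669720, p(95)=104651419, p(96)=118114304, p(97)=133230930, p(98)=150198136, p(99)=169229875, p(100)=190569292, p(101)=214481126, p(102)=241265379, p(103)=271248950, p(104)=304801365, p(105)=342325709, p(106)=384276336, p(107)=431149389, p(108)=483502844, p(109)=541946240, p(110)=607163746, p(111)=679903203, p(112)=761002156, p(113)=851376628, p(114)=952050665, p(115)=1064144451, p(116)=1188908248, p(117)=1327710076, p(118)=1482074143, p(119)=1653668665, p(120)=1844349560, p(121)=2056148051, p(122)=2291320912, p(123)=2552338241, p(124)=2841940500, p(125)=3163127352, p(126)=3519222692, p(127)=3913864295.
Final step: p(128) = p(127) + p(126) - p(123) - p(121) + p(116) + p(113) - p(106) - p(102) + p(93) + p(88) - p(77) - p(71) + p(58) + p(51) - p(36) - p(28) + p(11) + p(2)
= 3913864295 + 3519222692 - 2552338241 - 2056148051 + 1188908248 + 851376628 - 384276336 - 241265379 + 82010177 + 44108109 - 10619863 - 4697205 + 715220 + 239943 - 17977 - 3718 + 56 + 2
= 4351078600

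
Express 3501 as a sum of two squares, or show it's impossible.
30² + 51² (a=30, b=51)

Factorization: 3501 = 3^2 × 389
By Fermat: n is sum of two squares iff every prime p ≡ 3 (mod 4) appears to even power.
All primes ≡ 3 (mod 4) appear to even power.
Search a = 0, 1, 2, … for 3501 - a² a perfect square: first hit at a = 30: 3501 - 900 = 2601 = 51².
3501 = 30² + 51² = 900 + 2601 ✓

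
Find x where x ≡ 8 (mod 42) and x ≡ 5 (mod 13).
512

Using Chinese Remainder Theorem:
M = 42 × 13 = 546
M1 = 13, M2 = 42
y1 = 13^(-1) mod 42 = 13
y2 = 42^(-1) mod 13 = 9
x = (8×13×13 + 5×42×9) mod 546 = 512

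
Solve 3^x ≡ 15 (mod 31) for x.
21

Baby-step giant-step with step n = ⌈√31⌉ = 6.
Baby steps 3^j mod 31 (j:value) for j=0..5: 0:1, 1:3, 2:9, 3:27, 4:19, 5:26.
Giant-step multiplier: 3^(-6) ≡ 3^(30-6) = 3^24 ≡ 2 (mod 31).
Giant steps γ_i = 15·2^i mod 31: γ_0=15, γ_1=30, γ_2=29, γ_3=27 (in table at j=3).
x = i·n + j = 3·6 + 3 = 21.
Check: 3^21 ≡ 15 (mod 31).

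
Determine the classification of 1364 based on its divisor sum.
deficient

Proper divisors of 1364: sum = 1 + 2 + 4 + 11 + 22 + 31 + 44 + 62 + 124 + 341 + 682 = 1324
Since 1324 < 1364, 1364 is deficient.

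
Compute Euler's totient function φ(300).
80

300 = 2^2 × 3 × 5^2
φ(n) = n × ∏(1 - 1/p) for each prime p dividing n
φ(300) = 300 × (1 - 1/2) × (1 - 1/3) × (1 - 1/5) = 80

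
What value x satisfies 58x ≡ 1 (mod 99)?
70

gcd(58, 99) = 1, so the inverse exists.
Extended Euclidean algorithm on (99, 58):
99 = 1 × 58 + 41  ⟹  41 = (1)·99 + (-1)·58
58 = 1 × 41 + 17  ⟹  17 = (-1)·99 + (2)·58
41 = 2 × 17 + 7  ⟹  7 = (3)·99 + (-5)·58
17 = 2 × 7 + 3  ⟹  3 = (-7)·99 + (12)·58
7 = 2 × 3 + 1  ⟹  1 = (17)·99 + (-29)·58
So (-29)·58 ≡ 1 (mod 99), i.e. 58^(-1) ≡ -29 ≡ 70 (mod 99).
Check: 58 × 70 = 4060 ≡ 1 (mod 99)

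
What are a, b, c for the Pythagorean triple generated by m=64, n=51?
(1495, 6528, 6697)

Euclid's formula: a = m² - n², b = 2mn, c = m² + n²
m = 64, n = 51
a = 64² - 51² = 4096 - 2601 = 1495
b = 2 × 64 × 51 = 6528
c = 64² + 51² = 4096 + 2601 = 6697
Verification: 1495² + 6528² = 2235025 + 42614784 = 44849809 = 6697² ✓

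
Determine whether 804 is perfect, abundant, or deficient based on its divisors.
abundant

Proper divisors of 804: sum = 1 + 2 + 3 + 4 + 6 + 12 + 67 + 134 + 201 + 268 + 402 = 1100
Since 1100 > 804, 804 is abundant.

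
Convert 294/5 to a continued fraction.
[58; 1, 4]

Euclidean algorithm steps:
294 = 58 × 5 + 4
5 = 1 × 4 + 1
4 = 4 × 1 + 0
Continued fraction: [58; 1, 4]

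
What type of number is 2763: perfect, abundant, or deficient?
deficient

Proper divisors of 2763: sum = 1 + 3 + 9 + 307 + 921 = 1241
Since 1241 < 2763, 2763 is deficient.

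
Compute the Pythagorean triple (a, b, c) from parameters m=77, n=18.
(5605, 2772, 6253)

Euclid's formula: a = m² - n², b = 2mn, c = m² + n²
m = 77, n = 18
a = 77² - 18² = 5929 - 324 = 5605
b = 2 × 77 × 18 = 2772
c = 77² + 18² = 5929 + 324 = 6253
Verification: 5605² + 2772² = 31416025 + 7683984 = 39100009 = 6253² ✓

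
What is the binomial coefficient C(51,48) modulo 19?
1

Using Lucas' theorem:
Write n=51 and k=48 in base 19:
n in base 19: [2, 13]
k in base 19: [2, 10]
C(51,48) mod 19 = ∏ C(n_i, k_i) mod 19
Digit binomials (mod 19): C(2,2) = 1; C(13,10) = 286 ≡ 1
Product: 1 × 1 = 1 ≡ 1 (mod 19)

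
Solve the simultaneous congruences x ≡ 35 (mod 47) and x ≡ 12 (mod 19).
411

Using Chinese Remainder Theorem:
M = 47 × 19 = 893
M1 = 19, M2 = 47
y1 = 19^(-1) mod 47 = 5
y2 = 47^(-1) mod 19 = 17
x = (35×19×5 + 12×47×17) mod 893 = 411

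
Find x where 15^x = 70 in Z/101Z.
38

Baby-step giant-step with step n = ⌈√101⌉ = 11.
Baby steps 15^j mod 101 (j:value) for j=0..10: 0:1, 1:15, 2:23, 3:42, 4:24, 5:57, 6:47, 7:99, 8:71, 9:55, 10:17.
Giant-step multiplier: 15^(-11) ≡ 15^(100-11) = 15^89 ≡ 61 (mod 101).
Giant steps γ_i = 70·61^i mod 101: γ_0=70, γ_1=28, γ_2=92, γ_3=57 (in table at j=5).
x = i·n + j = 3·11 + 5 = 38.
Check: 15^38 ≡ 70 (mod 101).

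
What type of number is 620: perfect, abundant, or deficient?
abundant

Proper divisors of 620: sum = 1 + 2 + 4 + 5 + 10 + 20 + 31 + 62 + 124 + 155 + 310 = 724
Since 724 > 620, 620 is abundant.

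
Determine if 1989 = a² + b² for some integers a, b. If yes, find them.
15² + 42² (a=15, b=42)

Factorization: 1989 = 3^2 × 13 × 17
By Fermat: n is sum of two squares iff every prime p ≡ 3 (mod 4) appears to even power.
All primes ≡ 3 (mod 4) appear to even power.
Search a = 0, 1, 2, … for 1989 - a² a perfect square: first hit at a = 15: 1989 - 225 = 1764 = 42².
1989 = 15² + 42² = 225 + 1764 ✓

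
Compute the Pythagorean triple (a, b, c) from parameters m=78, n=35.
(4859, 5460, 7309)

Euclid's formula: a = m² - n², b = 2mn, c = m² + n²
m = 78, n = 35
a = 78² - 35² = 6084 - 1225 = 4859
b = 2 × 78 × 35 = 5460
c = 78² + 35² = 6084 + 1225 = 7309
Verification: 4859² + 5460² = 23609881 + 29811600 = 53421481 = 7309² ✓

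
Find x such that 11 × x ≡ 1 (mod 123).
56

gcd(11, 123) = 1, so the inverse exists.
Extended Euclidean algorithm on (123, 11):
123 = 11 × 11 + 2  ⟹  2 = (1)·123 + (-11)·11
11 = 5 × 2 + 1  ⟹  1 = (-5)·123 + (56)·11
So (56)·11 ≡ 1 (mod 123), i.e. 11^(-1) ≡ 56 (mod 123).
Check: 11 × 56 = 616 ≡ 1 (mod 123)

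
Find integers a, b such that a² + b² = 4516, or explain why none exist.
40² + 54² (a=40, b=54)

Factorization: 4516 = 2^2 × 1129
By Fermat: n is sum of two squares iff every prime p ≡ 3 (mod 4) appears to even power.
All primes ≡ 3 (mod 4) appear to even power.
Search a = 0, 1, 2, … for 4516 - a² a perfect square: first hit at a = 40: 4516 - 1600 = 2916 = 54².
4516 = 40² + 54² = 1600 + 2916 ✓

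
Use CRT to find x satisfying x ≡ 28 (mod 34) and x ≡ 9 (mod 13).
334

Using Chinese Remainder Theorem:
M = 34 × 13 = 442
M1 = 13, M2 = 34
y1 = 13^(-1) mod 34 = 21
y2 = 34^(-1) mod 13 = 5
x = (28×13×21 + 9×34×5) mod 442 = 334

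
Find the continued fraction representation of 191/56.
[3; 2, 2, 3, 3]

Euclidean algorithm steps:
191 = 3 × 56 + 23
56 = 2 × 23 + 10
23 = 2 × 10 + 3
10 = 3 × 3 + 1
3 = 3 × 1 + 0
Continued fraction: [3; 2, 2, 3, 3]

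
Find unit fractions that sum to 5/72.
1/15 + 1/360

Greedy algorithm:
5/72: ceiling(72/5) = 15, use 1/15
1/360: ceiling(360/1) = 360, use 1/360
Result: 5/72 = 1/15 + 1/360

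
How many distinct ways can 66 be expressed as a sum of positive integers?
2323520

p(n) counts ways to write n as a sum of positive integers (order ignored).
Euler's pentagonal recurrence: p(k) = p(k-1) + p(k-2) - p(k-5) - p(k-7) + p(k-12) + p(k-15) - ... (offsets j(3j∓1)/2, signs ++--, p(0)=1, p(<0)=0).
DP table for k = 0..65: p(0)=1, p(1)=1, p(2)=2, p(3)=3, p(4)=5, p(5)=7, p(6)=11, p(7)=15, p(8)=22, p(9)=30, p(10)=42, p(11)=56, p(12)=77, p(13)=101, p(14)=135, p(15)=176, p(16)=231, p(17)=297, p(18)=385, p(19)=490, p(20)=627, p(21)=792, p(22)=1002, p(23)=1255, p(24)=1575, p(25)=1958, p(26)=2436, p(27)=3010, p(28)=3718, p(29)=4565, p(30)=5604, p(31)=6842, p(32)=8349, p(33)=10143, p(34)=12310, p(35)=14883, p(36)=17977, p(37)=21637, p(38)=26015, p(39)=31185, p(40)=37338, p(41)=44583, p(42)=53174, p(43)=63261, p(44)=75175, p(45)=89134, p(46)=105558, p(47)=124754, p(48)=147273, p(49)=173525, p(50)=204226, p(51)=239943, p(52)=281589, p(53)=329931, p(54)=386155, p(55)=451276, p(56)=526823, p(57)=614154, p(58)=715220, p(59)=831820, p(60)=966467, p(61)=1121505, p(62)=1300156, p(63)=1505499, p(64)=1741630, p(65)=2012558.
Final step: p(66) = p(65) + p(64) - p(61) - p(59) + p(54) + p(51) - p(44) - p(40) + p(31) + p(26) - p(15) - p(9)
= 2012558 + 1741630 - 1121505 - 831820 + 386155 + 239943 - 75175 - 37338 + 6842 + 2436 - 176 - 30
= 2323520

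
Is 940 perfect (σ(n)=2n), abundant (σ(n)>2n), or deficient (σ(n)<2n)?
abundant

Proper divisors of 940: sum = 1 + 2 + 4 + 5 + 10 + 20 + 47 + 94 + 188 + 235 + 470 = 1076
Since 1076 > 940, 940 is abundant.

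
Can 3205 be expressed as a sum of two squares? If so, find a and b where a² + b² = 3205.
17² + 54² (a=17, b=54)

Factorization: 3205 = 5 × 641
By Fermat: n is sum of two squares iff every prime p ≡ 3 (mod 4) appears to even power.
All primes ≡ 3 (mod 4) appear to even power.
Search a = 0, 1, 2, … for 3205 - a² a perfect square: first hit at a = 17: 3205 - 289 = 2916 = 54².
3205 = 17² + 54² = 289 + 2916 ✓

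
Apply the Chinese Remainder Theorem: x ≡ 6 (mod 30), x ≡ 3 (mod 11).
36

Using Chinese Remainder Theorem:
M = 30 × 11 = 330
M1 = 11, M2 = 30
y1 = 11^(-1) mod 30 = 11
y2 = 30^(-1) mod 11 = 7
x = (6×11×11 + 3×30×7) mod 330 = 36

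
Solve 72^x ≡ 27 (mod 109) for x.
96

Baby-step giant-step with step n = ⌈√109⌉ = 11.
Baby steps 72^j mod 109 (j:value) for j=0..10: 0:1, 1:72, 2:61, 3:32, 4:15, 5:99, 6:43, 7:44, 8:7, 9:68, 10:100.
Giant-step multiplier: 72^(-11) ≡ 72^(108-11) = 72^97 ≡ 91 (mod 109).
Giant steps γ_i = 27·91^i mod 109: γ_0=27, γ_1=59, γ_2=28, γ_3=41, γ_4=25, γ_5=95, γ_6=34, γ_7=42, γ_8=7 (in table at j=8).
x = i·n + j = 8·11 + 8 = 96.
Check: 72^96 ≡ 27 (mod 109).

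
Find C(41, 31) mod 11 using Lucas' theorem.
0

Using Lucas' theorem:
Write n=41 and k=31 in base 11:
n in base 11: [3, 8]
k in base 11: [2, 9]
C(41,31) mod 11 = ∏ C(n_i, k_i) mod 11
Digit binomials (mod 11): C(3,2) = 3; C(8,9) = 0 (k_i > n_i)
Product: 3 × 0 = 0 ≡ 0 (mod 11)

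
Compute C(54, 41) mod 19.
9

Using Lucas' theorem:
Write n=54 and k=41 in base 19:
n in base 19: [2, 16]
k in base 19: [2, 3]
C(54,41) mod 19 = ∏ C(n_i, k_i) mod 19
Digit binomials (mod 19): C(2,2) = 1; C(16,3) = 560 ≡ 9
Product: 1 × 9 = 9 ≡ 9 (mod 19)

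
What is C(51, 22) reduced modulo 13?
10

Using Lucas' theorem:
Write n=51 and k=22 in base 13:
n in base 13: [3, 12]
k in base 13: [1, 9]
C(51,22) mod 13 = ∏ C(n_i, k_i) mod 13
Digit binomials (mod 13): C(3,1) = 3; C(12,9) = 220 ≡ 12
Product: 3 × 12 = 36 ≡ 10 (mod 13)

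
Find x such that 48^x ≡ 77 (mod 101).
14

Baby-step giant-step with step n = ⌈√101⌉ = 11.
Baby steps 48^j mod 101 (j:value) for j=0..10: 0:1, 1:48, 2:82, 3:98, 4:58, 5:57, 6:9, 7:28, 8:31, 9:74, 10:17.
Giant-step multiplier: 48^(-11) ≡ 48^(100-11) = 48^89 ≡ 38 (mod 101).
Giant steps γ_i = 77·38^i mod 101: γ_0=77, γ_1=98 (in table at j=3).
x = i·n + j = 1·11 + 3 = 14.
Check: 48^14 ≡ 77 (mod 101).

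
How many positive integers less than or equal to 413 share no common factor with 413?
348

413 = 7 × 59
φ(n) = n × ∏(1 - 1/p) for each prime p dividing n
φ(413) = 413 × (1 - 1/7) × (1 - 1/59) = 348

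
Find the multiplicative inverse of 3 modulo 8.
3

gcd(3, 8) = 1, so the inverse exists.
Extended Euclidean algorithm on (8, 3):
8 = 2 × 3 + 2  ⟹  2 = (1)·8 + (-2)·3
3 = 1 × 2 + 1  ⟹  1 = (-1)·8 + (3)·3
So (3)·3 ≡ 1 (mod 8), i.e. 3^(-1) ≡ 3 (mod 8).
Check: 3 × 3 = 9 ≡ 1 (mod 8)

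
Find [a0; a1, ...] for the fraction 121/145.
[0; 1, 5, 24]

Euclidean algorithm steps:
121 = 0 × 145 + 121
145 = 1 × 121 + 24
121 = 5 × 24 + 1
24 = 24 × 1 + 0
Continued fraction: [0; 1, 5, 24]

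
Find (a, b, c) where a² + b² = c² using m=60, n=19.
(3239, 2280, 3961)

Euclid's formula: a = m² - n², b = 2mn, c = m² + n²
m = 60, n = 19
a = 60² - 19² = 3600 - 361 = 3239
b = 2 × 60 × 19 = 2280
c = 60² + 19² = 3600 + 361 = 3961
Verification: 3239² + 2280² = 10491121 + 5198400 = 15689521 = 3961² ✓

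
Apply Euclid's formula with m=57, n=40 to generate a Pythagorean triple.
(1649, 4560, 4849)

Euclid's formula: a = m² - n², b = 2mn, c = m² + n²
m = 57, n = 40
a = 57² - 40² = 3249 - 1600 = 1649
b = 2 × 57 × 40 = 4560
c = 57² + 40² = 3249 + 1600 = 4849
Verification: 1649² + 4560² = 2719201 + 20793600 = 23512801 = 4849² ✓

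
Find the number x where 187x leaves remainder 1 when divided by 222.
19

gcd(187, 222) = 1, so the inverse exists.
Extended Euclidean algorithm on (222, 187):
222 = 1 × 187 + 35  ⟹  35 = (1)·222 + (-1)·187
187 = 5 × 35 + 12  ⟹  12 = (-5)·222 + (6)·187
35 = 2 × 12 + 11  ⟹  11 = (11)·222 + (-13)·187
12 = 1 × 11 + 1  ⟹  1 = (-16)·222 + (19)·187
So (19)·187 ≡ 1 (mod 222), i.e. 187^(-1) ≡ 19 (mod 222).
Check: 187 × 19 = 3553 ≡ 1 (mod 222)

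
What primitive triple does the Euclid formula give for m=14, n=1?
(195, 28, 197)

Euclid's formula: a = m² - n², b = 2mn, c = m² + n²
m = 14, n = 1
a = 14² - 1² = 196 - 1 = 195
b = 2 × 14 × 1 = 28
c = 14² + 1² = 196 + 1 = 197
Verification: 195² + 28² = 38025 + 784 = 38809 = 197² ✓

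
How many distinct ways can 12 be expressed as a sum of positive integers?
77

p(n) counts ways to write n as a sum of positive integers (order ignored).
Euler's pentagonal recurrence: p(k) = p(k-1) + p(k-2) - p(k-5) - p(k-7) + p(k-12) + p(k-15) - ... (offsets j(3j∓1)/2, signs ++--, p(0)=1, p(<0)=0).
DP table for k = 0..11: p(0)=1, p(1)=1, p(2)=2, p(3)=3, p(4)=5, p(5)=7, p(6)=11, p(7)=15, p(8)=22, p(9)=30, p(10)=42, p(11)=56.
Final step: p(12) = p(11) + p(10) - p(7) - p(5) + p(0)
= 56 + 42 - 15 - 7 + 1
= 77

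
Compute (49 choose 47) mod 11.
10

Using Lucas' theorem:
Write n=49 and k=47 in base 11:
n in base 11: [4, 5]
k in base 11: [4, 3]
C(49,47) mod 11 = ∏ C(n_i, k_i) mod 11
Digit binomials (mod 11): C(4,4) = 1; C(5,3) = 10
Product: 1 × 10 = 10 ≡ 10 (mod 11)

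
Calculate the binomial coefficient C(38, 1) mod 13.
12

Using Lucas' theorem:
Write n=38 and k=1 in base 13:
n in base 13: [2, 12]
k in base 13: [0, 1]
C(38,1) mod 13 = ∏ C(n_i, k_i) mod 13
Digit binomials (mod 13): C(2,0) = 1; C(12,1) = 12
Product: 1 × 12 = 12 ≡ 12 (mod 13)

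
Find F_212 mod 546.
129

Matrix identity: Q^n = [[F_(n+1), F_n], [F_n, F_(n-1)]] with Q = [[1,1],[1,0]].
n = 212 = 11010100₂. Square-and-multiply, entries mod 546:
Q^1 = [[1,1],[1,0]]
Q^3 = (Q^1)²·Q = [[3,2],[2,1]]
Q^6 = (Q^3)² = [[13,8],[8,5]]
Q^13 = (Q^6)²·Q = [[377,233],[233,144]]
Q^26 = (Q^13)² = [[404,181],[181,223]]
Q^53 = (Q^26)²·Q = [[428,509],[509,465]]
Q^106 = (Q^53)² = [[5,265],[265,286]]
Q^212 = (Q^106)² = [[362,129],[129,233]]
F_212 mod 546 = Q^212[0][1] = 129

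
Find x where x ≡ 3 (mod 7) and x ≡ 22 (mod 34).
192

Using Chinese Remainder Theorem:
M = 7 × 34 = 238
M1 = 34, M2 = 7
y1 = 34^(-1) mod 7 = 6
y2 = 7^(-1) mod 34 = 5
x = (3×34×6 + 22×7×5) mod 238 = 192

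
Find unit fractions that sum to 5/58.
1/12 + 1/348

Greedy algorithm:
5/58: ceiling(58/5) = 12, use 1/12
1/348: ceiling(348/1) = 348, use 1/348
Result: 5/58 = 1/12 + 1/348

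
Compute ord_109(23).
36

109 is prime, so ord(23) divides φ(109) = 108.
Divisors of 108: 1, 2, 3, 4, 6, 9, 12, 18, 27, 36, 54, 108.
Repeated squaring: 23^1 ≡ 23, 23^2 ≡ 93, 23^4 ≡ 38, 23^8 ≡ 27, 23^16 ≡ 75, 23^32 ≡ 66, 23^64 ≡ 105 (mod 109).
Test 23^d mod 109 for each divisor d in increasing order:
23^1 ≡ 23
23^2 ≡ 93
23^3 = 23^2·23^1 ≡ 68
23^4 ≡ 38
23^6 = 23^4·23^2 ≡ 46
23^9 = 23^8·23^1 ≡ 76
23^12 = 23^8·23^4 ≡ 45
23^18 = 23^16·23^2 ≡ 108
23^27 = 23^16·23^8·23^2·23^1 ≡ 33
23^36 = 23^32·23^4 ≡ 1  ← first divisor giving 1
The order is 36.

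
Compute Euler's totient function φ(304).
144

304 = 2^4 × 19
φ(n) = n × ∏(1 - 1/p) for each prime p dividing n
φ(304) = 304 × (1 - 1/2) × (1 - 1/19) = 144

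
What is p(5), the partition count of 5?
7

p(n) counts ways to write n as a sum of positive integers (order ignored).
Examples: 5; 4 + 1; 3 + 2; 3 + 1 + 1; 2 + 2 + 1; ... (7 total)
p(5) = 7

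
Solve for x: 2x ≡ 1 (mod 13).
7

gcd(2, 13) = 1, so the inverse exists.
Extended Euclidean algorithm on (13, 2):
13 = 6 × 2 + 1  ⟹  1 = (1)·13 + (-6)·2
So (-6)·2 ≡ 1 (mod 13), i.e. 2^(-1) ≡ -6 ≡ 7 (mod 13).
Check: 2 × 7 = 14 ≡ 1 (mod 13)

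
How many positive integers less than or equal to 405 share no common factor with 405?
216

405 = 3^4 × 5
φ(n) = n × ∏(1 - 1/p) for each prime p dividing n
φ(405) = 405 × (1 - 1/3) × (1 - 1/5) = 216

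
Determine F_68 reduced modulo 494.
339

Matrix identity: Q^n = [[F_(n+1), F_n], [F_n, F_(n-1)]] with Q = [[1,1],[1,0]].
n = 68 = 1000100₂. Square-and-multiply, entries mod 494:
Q^1 = [[1,1],[1,0]]
Q^2 = (Q^1)² = [[2,1],[1,1]]
Q^4 = (Q^2)² = [[5,3],[3,2]]
Q^8 = (Q^4)² = [[34,21],[21,13]]
Q^17 = (Q^8)²·Q = [[114,115],[115,493]]
Q^34 = (Q^17)² = [[39,151],[151,382]]
Q^68 = (Q^34)² = [[116,339],[339,271]]
F_68 mod 494 = Q^68[0][1] = 339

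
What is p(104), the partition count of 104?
304801365

p(n) counts ways to write n as a sum of positive integers (order ignored).
Euler's pentagonal recurrence: p(k) = p(k-1) + p(k-2) - p(k-5) - p(k-7) + p(k-12) + p(k-15) - ... (offsets j(3j∓1)/2, signs ++--, p(0)=1, p(<0)=0).
DP table for k = 0..103: p(0)=1, p(1)=1, p(2)=2, p(3)=3, p(4)=5, p(5)=7, p(6)=11, p(7)=15, p(8)=22, p(9)=30, p(10)=42, p(11)=56, p(12)=77, p(13)=101, p(14)=135, p(15)=176, p(16)=231, p(17)=297, p(18)=385, p(19)=490, p(20)=627, p(21)=792, p(22)=1002, p(23)=1255, p(24)=1575, p(25)=1958, p(26)=2436, p(27)=3010, p(28)=3718, p(29)=4565, p(30)=5604, p(31)=6842, p(32)=8349, p(33)=10143, p(34)=12310, p(35)=14883, p(36)=17977, p(37)=21637, p(38)=26015, p(39)=31185, p(40)=37338, p(41)=44583, p(42)=53174, p(43)=63261, p(44)=75175, p(45)=89134, p(46)=105558, p(47)=124754, p(48)=147273, p(49)=173525, p(50)=204226, p(51)=239943, p(52)=281589, p(53)=329931, p(54)=386155, p(55)=451276, p(56)=526823, p(57)=614154, p(58)=715220, p(59)=831820, p(60)=966467, p(61)=1121505, p(62)=1300156, p(63)=1505499, p(64)=1741630, p(65)=2012558, p(66)=2323520, p(67)=2679689, p(68)=3087735, p(69)=3554345, p(70)=4087968, p(71)=4697205, p(72)=5392783, p(73)=6185689, p(74)=7089500, p(75)=8118264, p(76)=9289091, p(77)=10619863, p(78)=12132164, p(79)=13848650, p(80)=15796476, p(81)=18004327, p(82)=20506255, p(83)=23338469, p(84)=26543660, p(85)=30167357, p(86)=34262962, p(87)=38887673, p(88)=44108109, p(89)=49995925, p(90)=56634173, p(91)=64112359, p(92)=72533807, p(93)=82010177, p(94)=92669720, p(95)=104651419, p(96)=118114304, p(97)=133230930, p(98)=150198136, p(99)=169229875, p(100)=190569292, p(101)=214481126, p(102)=241265379, p(103)=271248950.
Final step: p(104) = p(103) + p(102) - p(99) - p(97) + p(92) + p(89) - p(82) - p(78) + p(69) + p(64) - p(53) - p(47) + p(34) + p(27) - p(12) - p(4)
= 271248950 + 241265379 - 169229875 - 133230930 + 72533807 + 49995925 - 20506255 - 12132164 + 3554345 + 1741630 - 329931 - 124754 + 12310 + 3010 - 77 - 5
= 304801365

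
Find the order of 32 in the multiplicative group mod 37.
36

37 is prime, so ord(32) divides φ(37) = 36.
Divisors of 36: 1, 2, 3, 4, 6, 9, 12, 18, 36.
Repeated squaring: 32^1 ≡ 32, 32^2 ≡ 25, 32^4 ≡ 33, 32^8 ≡ 16, 32^16 ≡ 34, 32^32 ≡ 9 (mod 37).
Test 32^d mod 37 for each divisor d in increasing order:
32^1 ≡ 32
32^2 ≡ 25
32^3 = 32^2·32^1 ≡ 23
32^4 ≡ 33
32^6 = 32^4·32^2 ≡ 11
32^9 = 32^8·32^1 ≡ 31
32^12 = 32^8·32^4 ≡ 10
32^18 = 32^16·32^2 ≡ 36
32^36 = 32^32·32^4 ≡ 1  ← first divisor giving 1
The order is 36.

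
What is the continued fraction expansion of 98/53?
[1; 1, 5, 1, 1, 1, 2]

Euclidean algorithm steps:
98 = 1 × 53 + 45
53 = 1 × 45 + 8
45 = 5 × 8 + 5
8 = 1 × 5 + 3
5 = 1 × 3 + 2
3 = 1 × 2 + 1
2 = 2 × 1 + 0
Continued fraction: [1; 1, 5, 1, 1, 1, 2]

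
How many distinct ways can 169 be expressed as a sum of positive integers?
250438925115

p(n) counts ways to write n as a sum of positive integers (order ignored).
Euler's pentagonal recurrence: p(k) = p(k-1) + p(k-2) - p(k-5) - p(k-7) + p(k-12) + p(k-15) - ... (offsets j(3j∓1)/2, signs ++--, p(0)=1, p(<0)=0).
DP table for k = 0..168: p(0)=1, p(1)=1, p(2)=2, p(3)=3, p(4)=5, p(5)=7, p(6)=11, p(7)=15, p(8)=22, p(9)=30, p(10)=42, p(11)=56, p(12)=77, p(13)=101, p(14)=135, p(15)=176, p(16)=231, p(17)=297, p(18)=385, p(19)=490, p(20)=627, p(21)=792, p(22)=1002, p(23)=1255, p(24)=1575, p(25)=1958, p(26)=2436, p(27)=3010, p(28)=3718, p(29)=4565, p(30)=5604, p(31)=6842, p(32)=8349, p(33)=10143, p(34)=12310, p(35)=14883, p(36)=17977, p(37)=21637, p(38)=26015, p(39)=31185, p(40)=37338, p(41)=44583, p(42)=53174, p(43)=63261, p(44)=75175, p(45)=89134, p(46)=105558, p(47)=124754, p(48)=147273, p(49)=173525, p(50)=204226, p(51)=239943, p(52)=281589, p(53)=329931, p(54)=386155, p(55)=451276, p(56)=526823, p(57)=614154, p(58)=715220, p(59)=831820, p(60)=966467, p(61)=1121505, p(62)=1300156, p(63)=1505499, p(64)=1741630, p(65)=2012558, p(66)=2323520, p(67)=2679689, p(68)=3087735, p(69)=3554345, p(70)=4087968, p(71)=4697205, p(72)=5392783, p(73)=6185689, p(74)=7089500, p(75)=8118264, p(76)=9289091, p(77)=10619863, p(78)=12132164, p(79)=13848650, p(80)=15796476, p(81)=18004327, p(82)=20506255, p(83)=23338469, p(84)=26543660, p(85)=30167357, p(86)=34262962, p(87)=38887673, p(88)=44108109, p(89)=49995925, p(90)=56634173, p(91)=64112359, p(92)=72533807, p(93)=82010177, p(94)=92669720, p(95)=104651419, p(96)=118114304, p(97)=133230930, p(98)=150198136, p(99)=169229875, p(100)=190569292, p(101)=214481126, p(102)=241265379, p(103)=271248950, p(104)=304801365, p(105)=342325709, p(106)=384276336, p(107)=431149389, p(108)=483502844, p(109)=541946240, p(110)=607163746, p(111)=679903203, p(112)=761002156, p(113)=851376628, p(114)=952050665, p(115)=1064144451, p(116)=1188908248, p(117)=1327710076, p(118)=1482074143, p(119)=1653668665, p(120)=1844349560, p(121)=2056148051, p(122)=2291320912, p(123)=2552338241, p(124)=2841940500, p(125)=3163127352, p(126)=3519222692, p(127)=3913864295, p(128)=4351078600, p(129)=4835271870, p(130)=5371315400, p(131)=5964539504, p(132)=6620830889, p(133)=7346629512, p(134)=8149040695, p(135)=9035836076, p(136)=10015581680, p(137)=11097645016, p(138)=12292341831, p(139)=13610949895, p(140)=15065878135, p(141)=16670689208, p(142)=18440293320, p(143)=20390982757, p(144)=22540654445, p(145)=24908858009, p(146)=27517052599, p(147)=30388671978, p(148)=33549419497, p(149)=37027355200, p(150)=40853235313, p(151)=45060624582, p(152)=49686288421, p(153)=54770336324, p(154)=60356673280, p(155)=66493182097, p(156)=73232243759, p(157)=80630964769, p(158)=88751778802, p(159)=97662728555, p(160)=107438159466, p(161)=118159068427, p(162)=129913904637, p(163)=142798995930, p(164)=156919475295, p(165)=172389800255, p(166)=189334822579, p(167)=207890420102, p(168)=228204732751.
Final step: p(169) = p(168) + p(167) - p(164) - p(162) + p(157) + p(154) - p(147) - p(143) + p(134) + p(129) - p(118) - p(112) + p(99) + p(92) - p(77) - p(69) + p(52) + p(43) - p(24) - p(14)
= 228204732751 + 207890420102 - 156919475295 - 129913904637 + 80630964769 + 60356673280 - 30388671978 - 20390982757 + 8149040695 + 4835271870 - 1482074143 - 761002156 + 169229875 + 72533807 - 10619863 - 3554345 + 281589 + 63261 - 1575 - 135
= 250438925115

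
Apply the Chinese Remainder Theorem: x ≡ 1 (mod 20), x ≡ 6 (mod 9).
141

Using Chinese Remainder Theorem:
M = 20 × 9 = 180
M1 = 9, M2 = 20
y1 = 9^(-1) mod 20 = 9
y2 = 20^(-1) mod 9 = 5
x = (1×9×9 + 6×20×5) mod 180 = 141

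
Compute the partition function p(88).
44108109

p(n) counts ways to write n as a sum of positive integers (order ignored).
Euler's pentagonal recurrence: p(k) = p(k-1) + p(k-2) - p(k-5) - p(k-7) + p(k-12) + p(k-15) - ... (offsets j(3j∓1)/2, signs ++--, p(0)=1, p(<0)=0).
DP table for k = 0..87: p(0)=1, p(1)=1, p(2)=2, p(3)=3, p(4)=5, p(5)=7, p(6)=11, p(7)=15, p(8)=22, p(9)=30, p(10)=42, p(11)=56, p(12)=77, p(13)=101, p(14)=135, p(15)=176, p(16)=231, p(17)=297, p(18)=385, p(19)=490, p(20)=627, p(21)=792, p(22)=1002, p(23)=1255, p(24)=1575, p(25)=1958, p(26)=2436, p(27)=3010, p(28)=3718, p(29)=4565, p(30)=5604, p(31)=6842, p(32)=8349, p(33)=10143, p(34)=12310, p(35)=14883, p(36)=17977, p(37)=21637, p(38)=26015, p(39)=31185, p(40)=37338, p(41)=44583, p(42)=53174, p(43)=63261, p(44)=75175, p(45)=89134, p(46)=105558, p(47)=124754, p(48)=147273, p(49)=173525, p(50)=204226, p(51)=239943, p(52)=281589, p(53)=329931, p(54)=386155, p(55)=451276, p(56)=526823, p(57)=614154, p(58)=715220, p(59)=831820, p(60)=966467, p(61)=1121505, p(62)=1300156, p(63)=1505499, p(64)=1741630, p(65)=2012558, p(66)=2323520, p(67)=2679689, p(68)=3087735, p(69)=3554345, p(70)=4087968, p(71)=4697205, p(72)=5392783, p(73)=6185689, p(74)=7089500, p(75)=8118264, p(76)=9289091, p(77)=10619863, p(78)=12132164, p(79)=13848650, p(80)=15796476, p(81)=18004327, p(82)=20506255, p(83)=23338469, p(84)=26543660, p(85)=30167357, p(86)=34262962, p(87)=38887673.
Final step: p(88) = p(87) + p(86) - p(83) - p(81) + p(76) + p(73) - p(66) - p(62) + p(53) + p(48) - p(37) - p(31) + p(18) + p(11)
= 38887673 + 34262962 - 23338469 - 18004327 + 9289091 + 6185689 - 2323520 - 1300156 + 329931 + 147273 - 21637 - 6842 + 385 + 56
= 44108109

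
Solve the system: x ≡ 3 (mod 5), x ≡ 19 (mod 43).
148

Using Chinese Remainder Theorem:
M = 5 × 43 = 215
M1 = 43, M2 = 5
y1 = 43^(-1) mod 5 = 2
y2 = 5^(-1) mod 43 = 26
x = (3×43×2 + 19×5×26) mod 215 = 148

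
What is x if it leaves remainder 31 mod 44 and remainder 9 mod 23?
515

Using Chinese Remainder Theorem:
M = 44 × 23 = 1012
M1 = 23, M2 = 44
y1 = 23^(-1) mod 44 = 23
y2 = 44^(-1) mod 23 = 11
x = (31×23×23 + 9×44×11) mod 1012 = 515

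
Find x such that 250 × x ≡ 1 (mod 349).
141

gcd(250, 349) = 1, so the inverse exists.
Extended Euclidean algorithm on (349, 250):
349 = 1 × 250 + 99  ⟹  99 = (1)·349 + (-1)·250
250 = 2 × 99 + 52  ⟹  52 = (-2)·349 + (3)·250
99 = 1 × 52 + 47  ⟹  47 = (3)·349 + (-4)·250
52 = 1 × 47 + 5  ⟹  5 = (-5)·349 + (7)·250
47 = 9 × 5 + 2  ⟹  2 = (48)·349 + (-67)·250
5 = 2 × 2 + 1  ⟹  1 = (-101)·349 + (141)·250
So (141)·250 ≡ 1 (mod 349), i.e. 250^(-1) ≡ 141 (mod 349).
Check: 250 × 141 = 35250 ≡ 1 (mod 349)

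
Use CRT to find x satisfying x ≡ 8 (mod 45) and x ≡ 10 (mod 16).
458

Using Chinese Remainder Theorem:
M = 45 × 16 = 720
M1 = 16, M2 = 45
y1 = 16^(-1) mod 45 = 31
y2 = 45^(-1) mod 16 = 5
x = (8×16×31 + 10×45×5) mod 720 = 458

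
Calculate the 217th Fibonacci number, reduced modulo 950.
647

Matrix identity: Q^n = [[F_(n+1), F_n], [F_n, F_(n-1)]] with Q = [[1,1],[1,0]].
n = 217 = 11011001₂. Square-and-multiply, entries mod 950:
Q^1 = [[1,1],[1,0]]
Q^3 = (Q^1)²·Q = [[3,2],[2,1]]
Q^6 = (Q^3)² = [[13,8],[8,5]]
Q^13 = (Q^6)²·Q = [[377,233],[233,144]]
Q^27 = (Q^13)²·Q = [[511,718],[718,743]]
Q^54 = (Q^27)² = [[495,722],[722,723]]
Q^108 = (Q^54)² = [[609,646],[646,913]]
Q^217 = (Q^108)²·Q = [[609,647],[647,912]]
F_217 mod 950 = Q^217[0][1] = 647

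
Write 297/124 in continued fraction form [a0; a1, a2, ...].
[2; 2, 1, 1, 7, 1, 2]

Euclidean algorithm steps:
297 = 2 × 124 + 49
124 = 2 × 49 + 26
49 = 1 × 26 + 23
26 = 1 × 23 + 3
23 = 7 × 3 + 2
3 = 1 × 2 + 1
2 = 2 × 1 + 0
Continued fraction: [2; 2, 1, 1, 7, 1, 2]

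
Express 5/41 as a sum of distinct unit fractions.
1/9 + 1/93 + 1/11439

Greedy algorithm:
5/41: ceiling(41/5) = 9, use 1/9
4/369: ceiling(369/4) = 93, use 1/93
1/11439: ceiling(11439/1) = 11439, use 1/11439
Result: 5/41 = 1/9 + 1/93 + 1/11439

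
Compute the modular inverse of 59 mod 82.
57

gcd(59, 82) = 1, so the inverse exists.
Extended Euclidean algorithm on (82, 59):
82 = 1 × 59 + 23  ⟹  23 = (1)·82 + (-1)·59
59 = 2 × 23 + 13  ⟹  13 = (-2)·82 + (3)·59
23 = 1 × 13 + 10  ⟹  10 = (3)·82 + (-4)·59
13 = 1 × 10 + 3  ⟹  3 = (-5)·82 + (7)·59
10 = 3 × 3 + 1  ⟹  1 = (18)·82 + (-25)·59
So (-25)·59 ≡ 1 (mod 82), i.e. 59^(-1) ≡ -25 ≡ 57 (mod 82).
Check: 59 × 57 = 3363 ≡ 1 (mod 82)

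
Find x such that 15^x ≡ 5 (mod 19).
8

Baby-step giant-step with step n = ⌈√19⌉ = 5.
Baby steps 15^j mod 19 (j:value) for j=0..4: 0:1, 1:15, 2:16, 3:12, 4:9.
Giant-step multiplier: 15^(-5) ≡ 15^(18-5) = 15^13 ≡ 10 (mod 19).
Giant steps γ_i = 5·10^i mod 19: γ_0=5, γ_1=12 (in table at j=3).
x = i·n + j = 1·5 + 3 = 8.
Check: 15^8 ≡ 5 (mod 19).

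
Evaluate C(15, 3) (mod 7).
0

Using Lucas' theorem:
Write n=15 and k=3 in base 7:
n in base 7: [2, 1]
k in base 7: [0, 3]
C(15,3) mod 7 = ∏ C(n_i, k_i) mod 7
Digit binomials (mod 7): C(2,0) = 1; C(1,3) = 0 (k_i > n_i)
Product: 1 × 0 = 0 ≡ 0 (mod 7)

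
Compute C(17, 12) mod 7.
0

Using Lucas' theorem:
Write n=17 and k=12 in base 7:
n in base 7: [2, 3]
k in base 7: [1, 5]
C(17,12) mod 7 = ∏ C(n_i, k_i) mod 7
Digit binomials (mod 7): C(2,1) = 2; C(3,5) = 0 (k_i > n_i)
Product: 2 × 0 = 0 ≡ 0 (mod 7)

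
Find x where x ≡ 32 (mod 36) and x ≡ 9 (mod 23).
32

Using Chinese Remainder Theorem:
M = 36 × 23 = 828
M1 = 23, M2 = 36
y1 = 23^(-1) mod 36 = 11
y2 = 36^(-1) mod 23 = 16
x = (32×23×11 + 9×36×16) mod 828 = 32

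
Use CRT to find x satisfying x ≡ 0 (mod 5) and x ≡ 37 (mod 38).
75

Using Chinese Remainder Theorem:
M = 5 × 38 = 190
M1 = 38, M2 = 5
y1 = 38^(-1) mod 5 = 2
y2 = 5^(-1) mod 38 = 23
x = (0×38×2 + 37×5×23) mod 190 = 75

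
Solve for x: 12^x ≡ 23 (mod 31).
3

Baby-step giant-step with step n = ⌈√31⌉ = 6.
Baby steps 12^j mod 31 (j:value) for j=0..5: 0:1, 1:12, 2:20, 3:23, 4:28, 5:26.
h = 23 is already in the table at j=3, so x = 3.
Check: 12^3 ≡ 23 (mod 31).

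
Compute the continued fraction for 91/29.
[3; 7, 4]

Euclidean algorithm steps:
91 = 3 × 29 + 4
29 = 7 × 4 + 1
4 = 4 × 1 + 0
Continued fraction: [3; 7, 4]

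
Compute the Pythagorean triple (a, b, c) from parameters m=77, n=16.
(5673, 2464, 6185)

Euclid's formula: a = m² - n², b = 2mn, c = m² + n²
m = 77, n = 16
a = 77² - 16² = 5929 - 256 = 5673
b = 2 × 77 × 16 = 2464
c = 77² + 16² = 5929 + 256 = 6185
Verification: 5673² + 2464² = 32182929 + 6071296 = 38254225 = 6185² ✓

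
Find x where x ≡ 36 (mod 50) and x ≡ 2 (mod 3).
86

Using Chinese Remainder Theorem:
M = 50 × 3 = 150
M1 = 3, M2 = 50
y1 = 3^(-1) mod 50 = 17
y2 = 50^(-1) mod 3 = 2
x = (36×3×17 + 2×50×2) mod 150 = 86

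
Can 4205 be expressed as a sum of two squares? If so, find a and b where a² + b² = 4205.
19² + 62² (a=19, b=62)

Factorization: 4205 = 5 × 29^2
By Fermat: n is sum of two squares iff every prime p ≡ 3 (mod 4) appears to even power.
All primes ≡ 3 (mod 4) appear to even power.
Search a = 0, 1, 2, … for 4205 - a² a perfect square: first hit at a = 19: 4205 - 361 = 3844 = 62².
4205 = 19² + 62² = 361 + 3844 ✓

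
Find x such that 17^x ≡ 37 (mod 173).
14

Baby-step giant-step with step n = ⌈√173⌉ = 14.
Baby steps 17^j mod 173 (j:value) for j=0..13: 0:1, 1:17, 2:116, 3:69, 4:135, 5:46, 6:90, 7:146, 8:60, 9:155, 10:40, 11:161, 12:142, 13:165.
Giant-step multiplier: 17^(-14) ≡ 17^(172-14) = 17^158 ≡ 159 (mod 173).
Giant steps γ_i = 37·159^i mod 173: γ_0=37, γ_1=1 (in table at j=0).
x = i·n + j = 1·14 + 0 = 14.
Check: 17^14 ≡ 37 (mod 173).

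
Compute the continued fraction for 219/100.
[2; 5, 3, 1, 4]

Euclidean algorithm steps:
219 = 2 × 100 + 19
100 = 5 × 19 + 5
19 = 3 × 5 + 4
5 = 1 × 4 + 1
4 = 4 × 1 + 0
Continued fraction: [2; 5, 3, 1, 4]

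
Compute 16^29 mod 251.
25

Repeated squaring. Binary of 29 = 11101.
16^1 ≡ 16 (mod 251); 16^2 ≡ 5 (mod 251); 16^4 ≡ 25 (mod 251); 16^8 ≡ 123 (mod 251); 16^16 ≡ 69 (mod 251)
16^29 = 16^1 × 16^4 × 16^8 × 16^16 ≡ 25 (mod 251)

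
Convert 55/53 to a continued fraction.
[1; 26, 2]

Euclidean algorithm steps:
55 = 1 × 53 + 2
53 = 26 × 2 + 1
2 = 2 × 1 + 0
Continued fraction: [1; 26, 2]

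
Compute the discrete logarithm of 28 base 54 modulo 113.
32

Baby-step giant-step with step n = ⌈√113⌉ = 11.
Baby steps 54^j mod 113 (j:value) for j=0..10: 0:1, 1:54, 2:91, 3:55, 4:32, 5:33, 6:87, 7:65, 8:7, 9:39, 10:72.
Giant-step multiplier: 54^(-11) ≡ 54^(112-11) = 54^101 ≡ 86 (mod 113).
Giant steps γ_i = 28·86^i mod 113: γ_0=28, γ_1=35, γ_2=72 (in table at j=10).
x = i·n + j = 2·11 + 10 = 32.
Check: 54^32 ≡ 28 (mod 113).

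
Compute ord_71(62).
70

71 is prime, so ord(62) divides φ(71) = 70.
Divisors of 70: 1, 2, 5, 7, 10, 14, 35, 70.
Repeated squaring: 62^1 ≡ 62, 62^2 ≡ 10, 62^4 ≡ 29, 62^8 ≡ 60, 62^16 ≡ 50, 62^32 ≡ 15, 62^64 ≡ 12 (mod 71).
Test 62^d mod 71 for each divisor d in increasing order:
62^1 ≡ 62
62^2 ≡ 10
62^5 = 62^4·62^1 ≡ 23
62^7 = 62^4·62^2·62^1 ≡ 17
62^10 = 62^8·62^2 ≡ 32
62^14 = 62^8·62^4·62^2 ≡ 5
62^35 = 62^32·62^2·62^1 ≡ 70
62^70 = 62^64·62^4·62^2 ≡ 1  ← first divisor giving 1
The order is 70.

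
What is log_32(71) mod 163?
148

Baby-step giant-step with step n = ⌈√163⌉ = 13.
Baby steps 32^j mod 163 (j:value) for j=0..12: 0:1, 1:32, 2:46, 3:5, 4:160, 5:67, 6:25, 7:148, 8:9, 9:125, 10:88, 11:45, 12:136.
Giant-step multiplier: 32^(-13) ≡ 32^(162-13) = 32^149 ≡ 153 (mod 163).
Giant steps γ_i = 71·153^i mod 163: γ_0=71, γ_1=105, γ_2=91, γ_3=68, γ_4=135, γ_5=117, γ_6=134, γ_7=127, γ_8=34, γ_9=149, γ_10=140, γ_11=67 (in table at j=5).
x = i·n + j = 11·13 + 5 = 148.
Check: 32^148 ≡ 71 (mod 163).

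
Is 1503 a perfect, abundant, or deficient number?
deficient

Proper divisors of 1503: sum = 1 + 3 + 9 + 167 + 501 = 681
Since 681 < 1503, 1503 is deficient.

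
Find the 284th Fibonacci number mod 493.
235

Matrix identity: Q^n = [[F_(n+1), F_n], [F_n, F_(n-1)]] with Q = [[1,1],[1,0]].
n = 284 = 100011100₂. Square-and-multiply, entries mod 493:
Q^1 = [[1,1],[1,0]]
Q^2 = (Q^1)² = [[2,1],[1,1]]
Q^4 = (Q^2)² = [[5,3],[3,2]]
Q^8 = (Q^4)² = [[34,21],[21,13]]
Q^17 = (Q^8)²·Q = [[119,118],[118,1]]
Q^35 = (Q^17)²·Q = [[340,477],[477,356]]
Q^71 = (Q^35)²·Q = [[204,1],[1,203]]
Q^142 = (Q^71)² = [[205,407],[407,291]]
Q^284 = (Q^142)² = [[121,235],[235,379]]
F_284 mod 493 = Q^284[0][1] = 235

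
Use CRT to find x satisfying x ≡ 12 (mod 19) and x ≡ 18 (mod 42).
354

Using Chinese Remainder Theorem:
M = 19 × 42 = 798
M1 = 42, M2 = 19
y1 = 42^(-1) mod 19 = 5
y2 = 19^(-1) mod 42 = 31
x = (12×42×5 + 18×19×31) mod 798 = 354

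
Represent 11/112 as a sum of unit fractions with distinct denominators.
1/11 + 1/137 + 1/168784

Greedy algorithm:
11/112: ceiling(112/11) = 11, use 1/11
9/1232: ceiling(1232/9) = 137, use 1/137
1/168784: ceiling(168784/1) = 168784, use 1/168784
Result: 11/112 = 1/11 + 1/137 + 1/168784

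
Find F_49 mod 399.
43

Matrix identity: Q^n = [[F_(n+1), F_n], [F_n, F_(n-1)]] with Q = [[1,1],[1,0]].
n = 49 = 110001₂. Square-and-multiply, entries mod 399:
Q^1 = [[1,1],[1,0]]
Q^3 = (Q^1)²·Q = [[3,2],[2,1]]
Q^6 = (Q^3)² = [[13,8],[8,5]]
Q^12 = (Q^6)² = [[233,144],[144,89]]
Q^24 = (Q^12)² = [[13,84],[84,328]]
Q^49 = (Q^24)²·Q = [[358,43],[43,315]]
F_49 mod 399 = Q^49[0][1] = 43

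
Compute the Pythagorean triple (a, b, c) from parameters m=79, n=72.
(1057, 11376, 11425)

Euclid's formula: a = m² - n², b = 2mn, c = m² + n²
m = 79, n = 72
a = 79² - 72² = 6241 - 5184 = 1057
b = 2 × 79 × 72 = 11376
c = 79² + 72² = 6241 + 5184 = 11425
Verification: 1057² + 11376² = 1117249 + 129413376 = 130530625 = 11425² ✓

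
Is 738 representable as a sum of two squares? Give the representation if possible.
3² + 27² (a=3, b=27)

Factorization: 738 = 2 × 3^2 × 41
By Fermat: n is sum of two squares iff every prime p ≡ 3 (mod 4) appears to even power.
All primes ≡ 3 (mod 4) appear to even power.
Search a = 0, 1, 2, … for 738 - a² a perfect square: first hit at a = 3: 738 - 9 = 729 = 27².
738 = 3² + 27² = 9 + 729 ✓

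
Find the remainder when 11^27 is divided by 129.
47

Repeated squaring. Binary of 27 = 11011.
11^1 ≡ 11 (mod 129); 11^2 ≡ 121 (mod 129); 11^4 ≡ 64 (mod 129); 11^8 ≡ 97 (mod 129); 11^16 ≡ 121 (mod 129)
11^27 = 11^1 × 11^2 × 11^8 × 11^16 ≡ 47 (mod 129)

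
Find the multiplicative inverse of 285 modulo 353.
109

gcd(285, 353) = 1, so the inverse exists.
Extended Euclidean algorithm on (353, 285):
353 = 1 × 285 + 68  ⟹  68 = (1)·353 + (-1)·285
285 = 4 × 68 + 13  ⟹  13 = (-4)·353 + (5)·285
68 = 5 × 13 + 3  ⟹  3 = (21)·353 + (-26)·285
13 = 4 × 3 + 1  ⟹  1 = (-88)·353 + (109)·285
So (109)·285 ≡ 1 (mod 353), i.e. 285^(-1) ≡ 109 (mod 353).
Check: 285 × 109 = 31065 ≡ 1 (mod 353)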